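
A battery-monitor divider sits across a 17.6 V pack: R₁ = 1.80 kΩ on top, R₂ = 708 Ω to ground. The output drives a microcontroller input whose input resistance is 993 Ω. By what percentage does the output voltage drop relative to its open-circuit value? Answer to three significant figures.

Unloaded V = 17.6 × 708/2508 = 4.968 V.
Loaded: R₂‖R_L = 413.3 Ω, giving V = 17.6 × 413.3/2213 = 3.287 V.
Drop = (4.968 − 3.287) / 4.968 = 33.9 %.

33.9 %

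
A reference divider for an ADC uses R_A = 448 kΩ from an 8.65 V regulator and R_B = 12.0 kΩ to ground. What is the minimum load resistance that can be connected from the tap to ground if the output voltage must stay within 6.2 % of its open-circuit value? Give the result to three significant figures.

R_L(min) ≈ 177 kΩ

Output resistance R_th = R_A‖R_B = (448 × 12.0)/460.0 = 11.69 kΩ.
The fractional drop is R_th/(R_th + R_L); requiring this ≤ 0.0620 gives R_L ≥ R_th(1/0.0620 − 1) = 11.69 × 15.13 = 177 kΩ.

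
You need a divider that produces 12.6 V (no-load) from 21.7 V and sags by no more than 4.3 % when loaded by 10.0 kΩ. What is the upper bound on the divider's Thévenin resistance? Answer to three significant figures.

Loading drop = R_th/(R_th + R_L) ≤ 0.0430, so R_th ≤ R_L · ε/(1−ε) = 10.0 kΩ × 0.0430/0.9570 = 449 Ω.

R_th ≤ 449 Ω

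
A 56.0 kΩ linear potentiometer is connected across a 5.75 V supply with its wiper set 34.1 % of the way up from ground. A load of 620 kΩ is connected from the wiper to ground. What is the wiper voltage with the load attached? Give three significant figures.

V ≈ 1.92 V

The wiper splits the pot into (1−α)R = 36.90 kΩ above and αR = 19.10 kΩ below.
Lower section ‖ load = 18.53 kΩ.
V_wiper = 5.75 × 18.53/(36.90 + 18.53) = 1.92 V.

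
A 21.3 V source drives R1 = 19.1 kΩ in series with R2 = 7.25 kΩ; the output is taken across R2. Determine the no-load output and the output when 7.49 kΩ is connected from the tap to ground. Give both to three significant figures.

Unloaded: 5.86 V; loaded: 3.44 V

Open-circuit: V = 21.3 × 7.25/(19.1 + 7.25) = 5.86 V.
With the load, R2 becomes R2‖R_L = 3.684 kΩ, so V = 21.3 × 3.684/22.78 = 3.44 V.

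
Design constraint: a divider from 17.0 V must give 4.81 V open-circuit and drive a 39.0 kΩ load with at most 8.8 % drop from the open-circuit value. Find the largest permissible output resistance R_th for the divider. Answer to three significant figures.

R_th ≤ 3.76 kΩ

Loading drop = R_th/(R_th + R_L) ≤ 0.0880, so R_th ≤ R_L · ε/(1−ε) = 39.0 kΩ × 0.0880/0.9120 = 3.76 kΩ.
(Any R1, R2 with R2/(R1+R2) = 0.283 and R1‖R2 ≤ 3.76 kΩ will meet the spec.)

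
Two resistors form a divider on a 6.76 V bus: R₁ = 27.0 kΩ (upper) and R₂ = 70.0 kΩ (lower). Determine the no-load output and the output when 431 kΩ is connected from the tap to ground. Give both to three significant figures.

Open-circuit: V = 6.76 × 70.0/(27.0 + 70.0) = 4.88 V.
With the load, R₂ becomes R₂‖R_L = 60.22 kΩ, so V = 6.76 × 60.22/87.22 = 4.67 V.

Unloaded: 4.88 V; loaded: 4.67 V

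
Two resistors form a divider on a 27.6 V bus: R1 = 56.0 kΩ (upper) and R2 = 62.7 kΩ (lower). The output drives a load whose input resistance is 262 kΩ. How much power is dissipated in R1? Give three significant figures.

P ≈ 3.75 mW

Total resistance from the source is R1 + (R2‖R_L) = 106.6 kΩ, so I = 27.6/106.6 kΩ = 0.2589 mA.
P = I²·R1 = (0.2589 mA)² × 56.0 kΩ = 3.75 mW.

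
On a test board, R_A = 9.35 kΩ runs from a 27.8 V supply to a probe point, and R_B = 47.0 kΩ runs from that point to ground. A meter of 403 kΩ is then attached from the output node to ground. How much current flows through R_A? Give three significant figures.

I ≈ 0.540 mA

R_B‖R_L = 42.09 kΩ, so the source sees R_A + R_B‖R_L = 51.44 kΩ.
I = 27.8 V / 51.44 kΩ = 0.540 mA.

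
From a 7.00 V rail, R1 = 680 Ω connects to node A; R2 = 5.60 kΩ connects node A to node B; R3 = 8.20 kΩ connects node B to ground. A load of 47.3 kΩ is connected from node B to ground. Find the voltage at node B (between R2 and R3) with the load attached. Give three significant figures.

V ≈ 3.69 V

At node B, R3 is in parallel with the load: R3‖R_L = 6988 Ω.
Below node A the resistance is R2 + (R3‖R_L) = 12590 Ω, so V_A = 7.00 × 12590/13270 = 6.641 V.
Then V_B = V_A × (R3‖R_L)/(R2 + R3‖R_L) = 6.641 × 6988/12590 = 3.69 V.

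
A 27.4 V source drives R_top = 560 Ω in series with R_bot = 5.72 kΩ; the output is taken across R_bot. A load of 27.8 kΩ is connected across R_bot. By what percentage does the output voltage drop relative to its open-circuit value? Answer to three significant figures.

1.80 %

The divider's output (Thévenin) resistance is R_top‖R_bot = 510.1 Ω.
Fractional drop under load = R_th/(R_th + R_L) = 510.1 / (510.1 + 27800) = 0.01802.
So the output falls by 1.80 %.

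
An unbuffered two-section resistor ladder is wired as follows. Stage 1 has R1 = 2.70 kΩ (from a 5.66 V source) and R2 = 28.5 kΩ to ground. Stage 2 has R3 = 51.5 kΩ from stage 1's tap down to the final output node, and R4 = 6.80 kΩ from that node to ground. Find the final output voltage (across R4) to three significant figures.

V_out ≈ 0.579 V

Stage 2 presents R3+R4 = 58.30 kΩ as a load on stage 1's tap.
Stage 1's lower leg becomes R2‖(R3+R4) = 19.14 kΩ, so V_mid = 5.66 × 19.14/21.84 = 4.960 V.
Stage 2 is itself unloaded: V_out = V_mid × R4/(R3+R4) = 4.960 × 6.80/58.30 = 0.579 V.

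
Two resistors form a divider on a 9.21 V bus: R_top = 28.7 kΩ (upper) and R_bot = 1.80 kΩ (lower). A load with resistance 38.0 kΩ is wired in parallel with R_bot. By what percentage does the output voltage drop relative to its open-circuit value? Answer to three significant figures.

4.27 %

The divider's output (Thévenin) resistance is R_top‖R_bot = 1.694 kΩ.
Fractional drop under load = R_th/(R_th + R_L) = 1.694 / (1.694 + 38.0) = 0.04267.
So the output falls by 4.27 %.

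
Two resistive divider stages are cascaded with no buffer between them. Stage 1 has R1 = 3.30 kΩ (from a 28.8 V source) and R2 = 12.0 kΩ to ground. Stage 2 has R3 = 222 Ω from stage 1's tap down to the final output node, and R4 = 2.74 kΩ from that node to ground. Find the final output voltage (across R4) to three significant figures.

Stage 2 presents R3+R4 = 2962 Ω as a load on stage 1's tap.
Stage 1's lower leg becomes R2‖(R3+R4) = 2376 Ω, so V_mid = 28.8 × 2376/5676 = 12.05 V.
Stage 2 is itself unloaded: V_out = V_mid × R4/(R3+R4) = 12.05 × 2740/2962 = 11.2 V.

V_out ≈ 11.2 V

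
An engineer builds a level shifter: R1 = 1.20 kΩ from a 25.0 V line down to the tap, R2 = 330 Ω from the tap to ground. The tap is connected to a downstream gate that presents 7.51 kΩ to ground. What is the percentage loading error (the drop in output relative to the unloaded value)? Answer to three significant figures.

The divider's output (Thévenin) resistance is R1‖R2 = 258.8 Ω.
Fractional drop under load = R_th/(R_th + R_L) = 258.8 / (258.8 + 7510) = 0.03332.
So the output falls by 3.33 %.

3.33 %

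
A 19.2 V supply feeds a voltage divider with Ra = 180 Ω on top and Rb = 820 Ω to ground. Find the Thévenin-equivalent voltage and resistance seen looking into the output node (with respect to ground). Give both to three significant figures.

V_th is the open-circuit tap voltage: 19.2 × 820/(180 + 820) = 15.7 V.
With the supply zeroed, Ra and Rb appear in parallel from the tap: R_th = Ra‖Rb = (180 × 820)/1000 = 148 Ω.

V_th = 15.7 V, R_th = 148 Ω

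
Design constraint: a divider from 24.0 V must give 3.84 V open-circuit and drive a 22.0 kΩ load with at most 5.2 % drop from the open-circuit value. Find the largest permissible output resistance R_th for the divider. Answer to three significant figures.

Loading drop = R_th/(R_th + R_L) ≤ 0.0520, so R_th ≤ R_L · ε/(1−ε) = 22.0 kΩ × 0.0520/0.9480 = 1.21 kΩ.

R_th ≤ 1.21 kΩ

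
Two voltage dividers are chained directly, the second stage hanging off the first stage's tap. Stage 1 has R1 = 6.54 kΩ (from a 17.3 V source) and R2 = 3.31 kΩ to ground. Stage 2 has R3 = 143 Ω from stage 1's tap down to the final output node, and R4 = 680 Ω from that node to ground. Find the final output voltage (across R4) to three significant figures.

Stage 2 presents R3+R4 = 823.0 Ω as a load on stage 1's tap.
Stage 1's lower leg becomes R2‖(R3+R4) = 659.1 Ω, so V_mid = 17.3 × 659.1/7199 = 1.584 V.
Stage 2 is itself unloaded: V_out = V_mid × R4/(R3+R4) = 1.584 × 680/823.0 = 1.31 V.

V_out ≈ 1.31 V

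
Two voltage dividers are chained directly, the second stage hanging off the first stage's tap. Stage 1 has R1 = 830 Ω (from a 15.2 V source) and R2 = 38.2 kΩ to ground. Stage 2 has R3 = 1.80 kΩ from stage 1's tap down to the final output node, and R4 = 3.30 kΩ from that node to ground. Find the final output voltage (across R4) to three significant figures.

V_out ≈ 8.30 V

Stage 2 presents R3+R4 = 5100 Ω as a load on stage 1's tap.
Stage 1's lower leg becomes R2‖(R3+R4) = 4499 Ω, so V_mid = 15.2 × 4499/5329 = 12.83 V.
Stage 2 is itself unloaded: V_out = V_mid × R4/(R3+R4) = 12.83 × 3300/5100 = 8.30 V.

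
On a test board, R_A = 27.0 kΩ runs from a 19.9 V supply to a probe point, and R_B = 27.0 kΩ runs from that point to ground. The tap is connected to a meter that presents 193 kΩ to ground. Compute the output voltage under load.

V_out ≈ 9.30 V

The load sits in parallel with R_B: R_B‖R_L = (27.0 × 193) / (27.0 + 193) = 23.69 kΩ.
V_out = 19.9 × 23.69 / (27.0 + 23.69) = 19.9 × 23.69/50.69 = 9.30 V.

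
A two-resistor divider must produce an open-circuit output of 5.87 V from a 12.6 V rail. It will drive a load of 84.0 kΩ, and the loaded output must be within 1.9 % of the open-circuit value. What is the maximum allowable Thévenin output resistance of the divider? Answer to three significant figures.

R_th ≤ 1.63 kΩ

Loading drop = R_th/(R_th + R_L) ≤ 0.0190, so R_th ≤ R_L · ε/(1−ε) = 84.0 kΩ × 0.0190/0.9810 = 1.63 kΩ.
(Any R1, R2 with R2/(R1+R2) = 0.466 and R1‖R2 ≤ 1.63 kΩ will meet the spec.)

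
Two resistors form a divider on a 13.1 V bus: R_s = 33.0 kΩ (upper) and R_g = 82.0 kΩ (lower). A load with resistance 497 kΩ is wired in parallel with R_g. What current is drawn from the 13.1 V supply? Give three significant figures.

I ≈ 0.127 mA

R_g‖R_L = 70.39 kΩ, so the source sees R_s + R_g‖R_L = 103.4 kΩ.
I = 13.1 V / 103.4 kΩ = 0.127 mA.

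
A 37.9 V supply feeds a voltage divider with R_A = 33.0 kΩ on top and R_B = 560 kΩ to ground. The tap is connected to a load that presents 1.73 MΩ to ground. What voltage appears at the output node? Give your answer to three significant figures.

V_out ≈ 35.2 V

The load sits in parallel with R_B: R_B‖R_L = (560 × 1730) / (560 + 1730) = 423.1 kΩ.
V_out = 37.9 × 423.1 / (33.0 + 423.1) = 37.9 × 423.1/456.1 = 35.2 V.
(Unloaded it would have been 35.8 V.)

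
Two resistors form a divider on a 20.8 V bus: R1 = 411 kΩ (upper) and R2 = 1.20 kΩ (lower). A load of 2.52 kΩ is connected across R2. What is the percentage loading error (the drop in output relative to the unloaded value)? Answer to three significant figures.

32.2 %

Unloaded V = 20.8 × 1.20/412.2 = 0.06055 V.
Loaded: R2‖R_L = 0.8129 kΩ, giving V = 20.8 × 0.8129/411.8 = 0.04106 V.
Drop = (0.06055 − 0.04106) / 0.06055 = 32.2 %.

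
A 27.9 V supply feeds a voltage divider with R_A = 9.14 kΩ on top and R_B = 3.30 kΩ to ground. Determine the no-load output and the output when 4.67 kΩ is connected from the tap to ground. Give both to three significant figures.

Open-circuit: V = 27.9 × 3.30/(9.14 + 3.30) = 7.40 V.
With the load, R_B becomes R_B‖R_L = 1.934 kΩ, so V = 27.9 × 1.934/11.07 = 4.87 V.

Unloaded: 7.40 V; loaded: 4.87 V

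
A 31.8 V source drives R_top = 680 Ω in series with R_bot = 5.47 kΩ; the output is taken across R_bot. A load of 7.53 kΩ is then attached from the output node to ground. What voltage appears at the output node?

V_out ≈ 26.2 V

The load sits in parallel with R_bot: R_bot‖R_L = (5470 × 7530) / (5470 + 7530) = 3168 Ω.
V_out = 31.8 × 3168 / (680 + 3168) = 31.8 × 3168/3848 = 26.2 V.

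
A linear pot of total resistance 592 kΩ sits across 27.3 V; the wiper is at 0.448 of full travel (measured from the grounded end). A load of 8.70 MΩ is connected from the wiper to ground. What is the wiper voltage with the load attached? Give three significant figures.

V ≈ 12.0 V

The wiper splits the pot into (1−α)R = 326.8 kΩ above and αR = 265.2 kΩ below.
Lower section ‖ load = 257.4 kΩ.
V_wiper = 27.3 × 257.4/(326.8 + 257.4) = 12.0 V.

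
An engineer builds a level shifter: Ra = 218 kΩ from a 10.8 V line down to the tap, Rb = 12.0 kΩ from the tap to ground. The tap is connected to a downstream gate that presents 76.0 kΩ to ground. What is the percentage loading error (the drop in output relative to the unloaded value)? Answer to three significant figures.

Unloaded V = 10.8 × 12.0/230.0 = 0.56348 V.
Loaded: Rb‖R_L = 10.36 kΩ, giving V = 10.8 × 10.36/228.4 = 0.49013 V.
Drop = (0.56348 − 0.49013) / 0.56348 = 13.0 %.

13.0 %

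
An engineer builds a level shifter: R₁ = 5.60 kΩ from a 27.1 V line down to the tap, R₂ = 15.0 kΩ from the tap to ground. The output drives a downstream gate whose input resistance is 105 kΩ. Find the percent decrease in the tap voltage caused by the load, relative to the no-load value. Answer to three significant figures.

The divider's output (Thévenin) resistance is R₁‖R₂ = 4.078 kΩ.
Fractional drop under load = R_th/(R_th + R_L) = 4.078 / (4.078 + 105) = 0.03738.
So the output falls by 3.74 %.

3.74 %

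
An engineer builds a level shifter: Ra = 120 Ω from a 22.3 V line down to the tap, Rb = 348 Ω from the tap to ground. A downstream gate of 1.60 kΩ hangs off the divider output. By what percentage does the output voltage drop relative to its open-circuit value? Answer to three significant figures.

5.28 %

The divider's output (Thévenin) resistance is Ra‖Rb = 89.23 Ω.
Fractional drop under load = R_th/(R_th + R_L) = 89.23 / (89.23 + 1600) = 0.05282.
So the output falls by 5.28 %.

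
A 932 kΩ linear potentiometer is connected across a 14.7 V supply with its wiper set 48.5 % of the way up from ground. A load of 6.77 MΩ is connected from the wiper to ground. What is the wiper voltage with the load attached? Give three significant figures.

V ≈ 6.89 V

The wiper splits the pot into (1−α)R = 480.0 kΩ above and αR = 452.0 kΩ below.
Lower section ‖ load = 423.7 kΩ.
V_wiper = 14.7 × 423.7/(480.0 + 423.7) = 6.89 V.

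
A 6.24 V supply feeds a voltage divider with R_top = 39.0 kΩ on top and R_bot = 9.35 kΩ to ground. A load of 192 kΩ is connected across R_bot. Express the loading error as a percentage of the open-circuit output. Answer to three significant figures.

The divider's output (Thévenin) resistance is R_top‖R_bot = 7.542 kΩ.
Fractional drop under load = R_th/(R_th + R_L) = 7.542 / (7.542 + 192) = 0.03780.
So the output falls by 3.78 %.

3.78 %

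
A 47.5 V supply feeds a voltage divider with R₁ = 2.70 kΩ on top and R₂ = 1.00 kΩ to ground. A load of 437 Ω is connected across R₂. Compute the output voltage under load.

The load sits in parallel with R₂: R₂‖R_L = (1000 × 437) / (1000 + 437) = 304.1 Ω.
V_out = 47.5 × 304.1 / (2700 + 304.1) = 47.5 × 304.1/3004 = 4.81 V.
(Unloaded it would have been 12.8 V.)

V_out ≈ 4.81 V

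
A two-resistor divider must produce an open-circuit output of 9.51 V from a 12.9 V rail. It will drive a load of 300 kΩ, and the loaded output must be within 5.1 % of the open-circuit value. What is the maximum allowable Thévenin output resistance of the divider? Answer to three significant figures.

Loading drop = R_th/(R_th + R_L) ≤ 0.0510, so R_th ≤ R_L · ε/(1−ε) = 300 kΩ × 0.0510/0.9490 = 16.1 kΩ.

R_th ≤ 16.1 kΩ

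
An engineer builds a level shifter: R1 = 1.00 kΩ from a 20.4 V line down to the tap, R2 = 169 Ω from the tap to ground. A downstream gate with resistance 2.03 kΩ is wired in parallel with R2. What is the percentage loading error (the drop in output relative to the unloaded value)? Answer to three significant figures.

6.65 %

The divider's output (Thévenin) resistance is R1‖R2 = 144.6 Ω.
Fractional drop under load = R_th/(R_th + R_L) = 144.6 / (144.6 + 2030) = 0.06648.
So the output falls by 6.65 %.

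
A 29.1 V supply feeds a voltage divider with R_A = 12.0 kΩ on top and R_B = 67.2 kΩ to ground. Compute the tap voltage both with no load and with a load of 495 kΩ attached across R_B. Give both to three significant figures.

Unloaded: 24.7 V; loaded: 24.2 V

Open-circuit: V = 29.1 × 67.2/(12.0 + 67.2) = 24.7 V.
With the load, R_B becomes R_B‖R_L = 59.17 kΩ, so V = 29.1 × 59.17/71.17 = 24.2 V.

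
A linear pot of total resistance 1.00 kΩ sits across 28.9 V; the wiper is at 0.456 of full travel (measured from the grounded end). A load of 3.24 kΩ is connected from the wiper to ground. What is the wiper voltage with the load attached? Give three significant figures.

The wiper splits the pot into (1−α)R = 544.0 Ω above and αR = 456.0 Ω below.
Lower section ‖ load = 399.7 Ω.
V_wiper = 28.9 × 399.7/(544.0 + 399.7) = 12.2 V.

V ≈ 12.2 V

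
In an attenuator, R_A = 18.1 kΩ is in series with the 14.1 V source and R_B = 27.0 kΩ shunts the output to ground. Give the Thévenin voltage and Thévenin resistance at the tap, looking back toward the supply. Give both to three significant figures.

V_th = 8.44 V, R_th = 10.8 kΩ

V_th is the open-circuit tap voltage: 14.1 × 27.0/(18.1 + 27.0) = 8.44 V.
With the supply zeroed, R_A and R_B appear in parallel from the tap: R_th = R_A‖R_B = (18.1 × 27.0)/45.10 = 10.8 kΩ.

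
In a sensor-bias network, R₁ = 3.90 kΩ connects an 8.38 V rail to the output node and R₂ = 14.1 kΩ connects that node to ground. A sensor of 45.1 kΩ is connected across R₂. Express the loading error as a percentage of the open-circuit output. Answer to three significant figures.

The divider's output (Thévenin) resistance is R₁‖R₂ = 3.055 kΩ.
Fractional drop under load = R_th/(R_th + R_L) = 3.055 / (3.055 + 45.1) = 0.06344.
So the output falls by 6.34 %.

6.34 %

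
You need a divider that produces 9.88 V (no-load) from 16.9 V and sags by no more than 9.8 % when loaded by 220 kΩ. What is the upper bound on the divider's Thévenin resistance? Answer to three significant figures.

R_th ≤ 23.9 kΩ

Loading drop = R_th/(R_th + R_L) ≤ 0.0980, so R_th ≤ R_L · ε/(1−ε) = 220 kΩ × 0.0980/0.9020 = 23.9 kΩ.
(Any R1, R2 with R2/(R1+R2) = 0.585 and R1‖R2 ≤ 23.9 kΩ will meet the spec.)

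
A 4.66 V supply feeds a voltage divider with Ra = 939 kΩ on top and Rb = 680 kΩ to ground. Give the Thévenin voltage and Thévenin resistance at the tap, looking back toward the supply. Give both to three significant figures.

V_th is the open-circuit tap voltage: 4.66 × 680/(939 + 680) = 1.96 V.
With the supply zeroed, Ra and Rb appear in parallel from the tap: R_th = Ra‖Rb = (939 × 680)/1619 = 394 kΩ.

V_th = 1.96 V, R_th = 394 kΩ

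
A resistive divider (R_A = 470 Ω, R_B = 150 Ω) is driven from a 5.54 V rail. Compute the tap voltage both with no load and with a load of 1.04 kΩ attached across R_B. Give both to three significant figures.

Unloaded: 1.34 V; loaded: 1.21 V

Open-circuit: V = 5.54 × 150/(470 + 150) = 1.34 V.
With the load, R_B becomes R_B‖R_L = 131.1 Ω, so V = 5.54 × 131.1/601.1 = 1.21 V.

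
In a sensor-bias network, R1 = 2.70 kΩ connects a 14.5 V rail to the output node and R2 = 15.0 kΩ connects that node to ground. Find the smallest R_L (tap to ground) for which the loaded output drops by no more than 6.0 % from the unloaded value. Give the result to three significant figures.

Output resistance R_th = R1‖R2 = (2.70 × 15.0)/17.70 = 2.288 kΩ.
The fractional drop is R_th/(R_th + R_L); requiring this ≤ 0.0600 gives R_L ≥ R_th(1/0.0600 − 1) = 2.288 × 15.67 = 35.8 kΩ.

R_L(min) ≈ 35.8 kΩ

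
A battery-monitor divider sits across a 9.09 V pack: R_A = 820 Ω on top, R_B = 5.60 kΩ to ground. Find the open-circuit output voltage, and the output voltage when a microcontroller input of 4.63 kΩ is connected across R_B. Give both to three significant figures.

Open-circuit: V = 9.09 × 5600/(820 + 5600) = 7.93 V.
With the load, R_B becomes R_B‖R_L = 2535 Ω, so V = 9.09 × 2535/3355 = 6.87 V.

Unloaded: 7.93 V; loaded: 6.87 V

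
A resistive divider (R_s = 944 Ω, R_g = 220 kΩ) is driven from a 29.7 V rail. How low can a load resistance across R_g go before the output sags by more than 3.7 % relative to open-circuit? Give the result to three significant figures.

R_L(min) ≈ 24.5 kΩ

Output resistance R_th = R_s‖R_g = (944 × 220000)/220900 = 940.0 Ω.
The fractional drop is R_th/(R_th + R_L); requiring this ≤ 0.0370 gives R_L ≥ R_th(1/0.0370 − 1) = 940.0 × 26.03 = 24.5 kΩ.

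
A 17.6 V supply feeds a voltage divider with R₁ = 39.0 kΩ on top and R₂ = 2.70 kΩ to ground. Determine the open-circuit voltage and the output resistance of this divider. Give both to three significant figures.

V_th = 1.14 V, R_th = 2.53 kΩ

V_th is the open-circuit tap voltage: 17.6 × 2.70/(39.0 + 2.70) = 1.14 V.
With the supply zeroed, R₁ and R₂ appear in parallel from the tap: R_th = R₁‖R₂ = (39.0 × 2.70)/41.70 = 2.53 kΩ.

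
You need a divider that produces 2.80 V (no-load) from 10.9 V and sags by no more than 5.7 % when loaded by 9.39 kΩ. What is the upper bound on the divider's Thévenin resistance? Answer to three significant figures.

Loading drop = R_th/(R_th + R_L) ≤ 0.0570, so R_th ≤ R_L · ε/(1−ε) = 9.39 kΩ × 0.0570/0.9430 = 568 Ω.

R_th ≤ 568 Ω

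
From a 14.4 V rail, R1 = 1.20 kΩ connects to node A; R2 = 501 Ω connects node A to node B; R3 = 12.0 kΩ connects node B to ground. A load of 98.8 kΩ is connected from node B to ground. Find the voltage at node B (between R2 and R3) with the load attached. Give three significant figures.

At node B, R3 is in parallel with the load: R3‖R_L = 10700 Ω.
Below node A the resistance is R2 + (R3‖R_L) = 11200 Ω, so V_A = 14.4 × 11200/12400 = 13.01 V.
Then V_B = V_A × (R3‖R_L)/(R2 + R3‖R_L) = 13.01 × 10700/11200 = 12.4 V.

V ≈ 12.4 V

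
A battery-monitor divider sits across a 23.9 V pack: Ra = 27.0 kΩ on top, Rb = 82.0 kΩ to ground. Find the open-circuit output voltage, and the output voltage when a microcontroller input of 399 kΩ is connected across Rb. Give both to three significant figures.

Unloaded: 18.0 V; loaded: 17.1 V

Open-circuit: V = 23.9 × 82.0/(27.0 + 82.0) = 18.0 V.
With the load, Rb becomes Rb‖R_L = 68.02 kΩ, so V = 23.9 × 68.02/95.02 = 17.1 V.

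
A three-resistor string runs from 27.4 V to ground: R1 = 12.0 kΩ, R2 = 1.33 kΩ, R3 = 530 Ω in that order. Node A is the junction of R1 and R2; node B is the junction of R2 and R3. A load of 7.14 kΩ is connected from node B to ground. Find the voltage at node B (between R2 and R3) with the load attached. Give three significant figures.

V ≈ 0.978 V

At node B, R3 is in parallel with the load: R3‖R_L = 493.4 Ω.
Below node A the resistance is R2 + (R3‖R_L) = 1823 Ω, so V_A = 27.4 × 1823/13820 = 3.614 V.
Then V_B = V_A × (R3‖R_L)/(R2 + R3‖R_L) = 3.614 × 493.4/1823 = 0.978 V.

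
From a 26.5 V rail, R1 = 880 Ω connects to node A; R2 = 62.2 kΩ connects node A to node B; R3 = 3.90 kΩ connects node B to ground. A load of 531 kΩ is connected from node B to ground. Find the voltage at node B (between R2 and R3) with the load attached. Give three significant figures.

V ≈ 1.53 V

At node B, R3 is in parallel with the load: R3‖R_L = 3872 Ω.
Below node A the resistance is R2 + (R3‖R_L) = 66070 Ω, so V_A = 26.5 × 66070/66950 = 26.15 V.
Then V_B = V_A × (R3‖R_L)/(R2 + R3‖R_L) = 26.15 × 3872/66070 = 1.53 V.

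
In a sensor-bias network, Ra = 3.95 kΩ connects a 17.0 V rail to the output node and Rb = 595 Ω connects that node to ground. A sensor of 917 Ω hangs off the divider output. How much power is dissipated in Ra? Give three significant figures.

P ≈ 61.4 mW

Total resistance from the source is Ra + (Rb‖R_L) = 4311 Ω, so I = 17.0/4311 Ω = 3.944 mA.
P = I²·Ra = (3.944 mA)² × 3.95 kΩ = 61.4 mW.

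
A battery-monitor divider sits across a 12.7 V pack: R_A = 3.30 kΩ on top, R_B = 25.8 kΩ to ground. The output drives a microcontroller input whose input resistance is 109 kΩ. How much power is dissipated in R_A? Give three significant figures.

P ≈ 0.912 mW

Total resistance from the source is R_A + (R_B‖R_L) = 24.16 kΩ, so I = 12.7/24.16 kΩ = 0.5256 mA.
P = I²·R_A = (0.5256 mA)² × 3.30 kΩ = 0.912 mW.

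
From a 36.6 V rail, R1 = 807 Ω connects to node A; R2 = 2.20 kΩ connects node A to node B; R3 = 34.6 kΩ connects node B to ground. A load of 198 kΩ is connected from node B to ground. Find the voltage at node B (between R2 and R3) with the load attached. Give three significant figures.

At node B, R3 is in parallel with the load: R3‖R_L = 29450 Ω.
Below node A the resistance is R2 + (R3‖R_L) = 31650 Ω, so V_A = 36.6 × 31650/32460 = 35.69 V.
Then V_B = V_A × (R3‖R_L)/(R2 + R3‖R_L) = 35.69 × 29450/31650 = 33.2 V.

V ≈ 33.2 V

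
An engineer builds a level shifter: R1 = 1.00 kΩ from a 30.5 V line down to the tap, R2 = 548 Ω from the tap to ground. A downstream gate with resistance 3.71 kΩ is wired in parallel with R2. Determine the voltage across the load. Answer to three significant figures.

The load sits in parallel with R2: R2‖R_L = (548 × 3710) / (548 + 3710) = 477.5 Ω.
V_out = 30.5 × 477.5 / (1000 + 477.5) = 30.5 × 477.5/1477 = 9.86 V.

V_out ≈ 9.86 V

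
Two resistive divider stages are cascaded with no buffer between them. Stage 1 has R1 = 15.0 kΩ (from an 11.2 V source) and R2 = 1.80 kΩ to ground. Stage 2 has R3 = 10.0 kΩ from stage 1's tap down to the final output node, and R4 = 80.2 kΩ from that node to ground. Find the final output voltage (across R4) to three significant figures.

Stage 2 presents R3+R4 = 90.20 kΩ as a load on stage 1's tap.
Stage 1's lower leg becomes R2‖(R3+R4) = 1.765 kΩ, so V_mid = 11.2 × 1.765/16.76 = 1.179 V.
Stage 2 is itself unloaded: V_out = V_mid × R4/(R3+R4) = 1.179 × 80.2/90.20 = 1.05 V.

V_out ≈ 1.05 V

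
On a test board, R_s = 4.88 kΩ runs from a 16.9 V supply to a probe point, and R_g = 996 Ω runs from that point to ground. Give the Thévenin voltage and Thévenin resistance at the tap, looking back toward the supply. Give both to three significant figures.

V_th = 2.86 V, R_th = 827 Ω

V_th is the open-circuit tap voltage: 16.9 × 996/(4880 + 996) = 2.86 V.
With the supply zeroed, R_s and R_g appear in parallel from the tap: R_th = R_s‖R_g = (4880 × 996)/5876 = 827 Ω.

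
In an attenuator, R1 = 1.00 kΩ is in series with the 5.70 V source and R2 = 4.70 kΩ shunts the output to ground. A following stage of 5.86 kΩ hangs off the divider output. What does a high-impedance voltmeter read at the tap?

The load sits in parallel with R2: R2‖R_L = (4.70 × 5.86) / (4.70 + 5.86) = 2.608 kΩ.
V_out = 5.70 × 2.608 / (1.00 + 2.608) = 5.70 × 2.608/3.608 = 4.12 V.
(Unloaded it would have been 4.70 V.)

V_out ≈ 4.12 V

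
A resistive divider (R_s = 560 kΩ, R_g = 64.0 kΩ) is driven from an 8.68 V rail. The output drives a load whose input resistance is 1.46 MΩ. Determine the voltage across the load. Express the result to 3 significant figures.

The load sits in parallel with R_g: R_g‖R_L = (64.0 × 1460) / (64.0 + 1460) = 61.31 kΩ.
V_out = 8.68 × 61.31 / (560 + 61.31) = 8.68 × 61.31/621.3 = 0.857 V.

V_out ≈ 0.857 V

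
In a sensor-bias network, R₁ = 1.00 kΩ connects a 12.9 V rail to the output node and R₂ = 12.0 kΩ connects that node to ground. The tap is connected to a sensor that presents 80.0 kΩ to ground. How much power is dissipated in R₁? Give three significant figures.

P ≈ 1.27 mW

Total resistance from the source is R₁ + (R₂‖R_L) = 11.43 kΩ, so I = 12.9/11.43 kΩ = 1.128 mA.
P = I²·R₁ = (1.128 mA)² × 1.00 kΩ = 1.27 mW.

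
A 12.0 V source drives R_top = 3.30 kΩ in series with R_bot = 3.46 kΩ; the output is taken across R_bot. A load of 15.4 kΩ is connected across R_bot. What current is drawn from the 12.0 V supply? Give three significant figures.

R_bot‖R_L = 2.825 kΩ, so the source sees R_top + R_bot‖R_L = 6.125 kΩ.
I = 12.0 V / 6.125 kΩ = 1.96 mA.

I ≈ 1.96 mA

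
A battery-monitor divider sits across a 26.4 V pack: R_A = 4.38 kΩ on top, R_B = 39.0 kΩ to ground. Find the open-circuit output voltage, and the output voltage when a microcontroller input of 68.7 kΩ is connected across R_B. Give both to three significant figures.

Unloaded: 23.7 V; loaded: 22.4 V

Open-circuit: V = 26.4 × 39.0/(4.38 + 39.0) = 23.7 V.
With the load, R_B becomes R_B‖R_L = 24.88 kΩ, so V = 26.4 × 24.88/29.26 = 22.4 V.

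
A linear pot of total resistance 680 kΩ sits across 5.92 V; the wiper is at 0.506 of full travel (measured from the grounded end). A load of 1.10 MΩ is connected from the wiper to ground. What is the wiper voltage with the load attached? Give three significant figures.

The wiper splits the pot into (1−α)R = 335.9 kΩ above and αR = 344.1 kΩ below.
Lower section ‖ load = 262.1 kΩ.
V_wiper = 5.92 × 262.1/(335.9 + 262.1) = 2.59 V.

V ≈ 2.59 V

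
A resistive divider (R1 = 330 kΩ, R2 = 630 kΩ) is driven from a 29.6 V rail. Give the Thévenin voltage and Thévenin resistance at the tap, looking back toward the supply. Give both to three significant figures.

V_th = 19.4 V, R_th = 217 kΩ

V_th is the open-circuit tap voltage: 29.6 × 630/(330 + 630) = 19.4 V.
With the supply zeroed, R1 and R2 appear in parallel from the tap: R_th = R1‖R2 = (330 × 630)/960.0 = 217 kΩ.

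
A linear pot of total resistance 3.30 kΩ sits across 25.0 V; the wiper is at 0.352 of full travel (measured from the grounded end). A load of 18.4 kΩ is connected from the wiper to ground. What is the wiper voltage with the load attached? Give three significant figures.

The wiper splits the pot into (1−α)R = 2.138 kΩ above and αR = 1.162 kΩ below.
Lower section ‖ load = 1.093 kΩ.
V_wiper = 25.0 × 1.093/(2.138 + 1.093) = 8.45 V.

V ≈ 8.45 V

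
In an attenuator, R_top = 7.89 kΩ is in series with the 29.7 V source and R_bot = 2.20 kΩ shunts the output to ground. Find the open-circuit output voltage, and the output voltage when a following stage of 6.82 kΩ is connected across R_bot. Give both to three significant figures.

Open-circuit: V = 29.7 × 2.20/(7.89 + 2.20) = 6.48 V.
With the load, R_bot becomes R_bot‖R_L = 1.663 kΩ, so V = 29.7 × 1.663/9.553 = 5.17 V.

Unloaded: 6.48 V; loaded: 5.17 V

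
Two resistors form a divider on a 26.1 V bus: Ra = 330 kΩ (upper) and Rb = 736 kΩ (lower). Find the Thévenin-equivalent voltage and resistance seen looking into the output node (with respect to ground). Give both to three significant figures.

V_th is the open-circuit tap voltage: 26.1 × 736/(330 + 736) = 18.0 V.
With the supply zeroed, Ra and Rb appear in parallel from the tap: R_th = Ra‖Rb = (330 × 736)/1066 = 228 kΩ.

V_th = 18.0 V, R_th = 228 kΩ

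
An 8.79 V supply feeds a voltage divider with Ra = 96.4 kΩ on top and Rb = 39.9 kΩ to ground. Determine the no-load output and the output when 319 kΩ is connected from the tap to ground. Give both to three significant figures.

Open-circuit: V = 8.79 × 39.9/(96.4 + 39.9) = 2.57 V.
With the load, Rb becomes Rb‖R_L = 35.46 kΩ, so V = 8.79 × 35.46/131.9 = 2.36 V.

Unloaded: 2.57 V; loaded: 2.36 V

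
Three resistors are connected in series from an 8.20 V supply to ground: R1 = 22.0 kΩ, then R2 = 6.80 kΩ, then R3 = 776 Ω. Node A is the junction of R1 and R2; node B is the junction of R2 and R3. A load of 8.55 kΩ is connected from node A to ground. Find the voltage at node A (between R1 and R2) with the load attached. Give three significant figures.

Below node A the series string R2+R3 = 7576 Ω sits in parallel with the 8550 Ω load: 4017 Ω.
V_A = 8.20 × 4017/(22000 + 4017) = 1.27 V.

V ≈ 1.27 V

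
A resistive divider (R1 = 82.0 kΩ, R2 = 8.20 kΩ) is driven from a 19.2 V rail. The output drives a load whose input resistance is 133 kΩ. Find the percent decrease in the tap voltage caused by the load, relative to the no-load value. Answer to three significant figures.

The divider's output (Thévenin) resistance is R1‖R2 = 7.455 kΩ.
Fractional drop under load = R_th/(R_th + R_L) = 7.455 / (7.455 + 133) = 0.05307.
So the output falls by 5.31 %.

5.31 %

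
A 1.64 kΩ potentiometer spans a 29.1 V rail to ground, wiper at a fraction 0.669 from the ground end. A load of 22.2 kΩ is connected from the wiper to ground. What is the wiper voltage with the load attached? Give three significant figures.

The wiper splits the pot into (1−α)R = 542.8 Ω above and αR = 1097 Ω below.
Lower section ‖ load = 1045 Ω.
V_wiper = 29.1 × 1045/(542.8 + 1045) = 19.2 V.

V ≈ 19.2 V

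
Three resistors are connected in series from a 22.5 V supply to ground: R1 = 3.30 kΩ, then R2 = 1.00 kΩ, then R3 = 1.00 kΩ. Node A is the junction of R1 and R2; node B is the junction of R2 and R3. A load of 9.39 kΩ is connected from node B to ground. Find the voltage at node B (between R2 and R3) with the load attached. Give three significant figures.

V ≈ 3.91 V

At node B, R3 is in parallel with the load: R3‖R_L = 0.9038 kΩ.
Below node A the resistance is R2 + (R3‖R_L) = 1.904 kΩ, so V_A = 22.5 × 1.904/5.204 = 8.231 V.
Then V_B = V_A × (R3‖R_L)/(R2 + R3‖R_L) = 8.231 × 0.9038/1.904 = 3.91 V.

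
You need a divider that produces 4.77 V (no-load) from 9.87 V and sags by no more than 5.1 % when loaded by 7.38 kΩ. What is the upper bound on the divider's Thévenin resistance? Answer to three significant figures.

Loading drop = R_th/(R_th + R_L) ≤ 0.0510, so R_th ≤ R_L · ε/(1−ε) = 7.38 kΩ × 0.0510/0.9490 = 397 Ω.
(Any R1, R2 with R2/(R1+R2) = 0.483 and R1‖R2 ≤ 397 Ω will meet the spec.)

R_th ≤ 397 Ω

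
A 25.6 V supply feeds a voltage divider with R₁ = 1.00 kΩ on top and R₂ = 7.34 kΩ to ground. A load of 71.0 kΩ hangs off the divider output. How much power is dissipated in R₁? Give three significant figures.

P ≈ 11.2 mW

Total resistance from the source is R₁ + (R₂‖R_L) = 7.652 kΩ, so I = 25.6/7.652 kΩ = 3.345 mA.
P = I²·R₁ = (3.345 mA)² × 1.00 kΩ = 11.2 mW.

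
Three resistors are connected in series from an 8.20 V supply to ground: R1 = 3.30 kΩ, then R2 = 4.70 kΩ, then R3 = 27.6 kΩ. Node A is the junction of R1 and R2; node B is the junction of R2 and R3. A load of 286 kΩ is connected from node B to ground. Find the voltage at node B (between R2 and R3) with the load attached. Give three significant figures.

At node B, R3 is in parallel with the load: R3‖R_L = 25.17 kΩ.
Below node A the resistance is R2 + (R3‖R_L) = 29.87 kΩ, so V_A = 8.20 × 29.87/33.17 = 7.384 V.
Then V_B = V_A × (R3‖R_L)/(R2 + R3‖R_L) = 7.384 × 25.17/29.87 = 6.22 V.

V ≈ 6.22 V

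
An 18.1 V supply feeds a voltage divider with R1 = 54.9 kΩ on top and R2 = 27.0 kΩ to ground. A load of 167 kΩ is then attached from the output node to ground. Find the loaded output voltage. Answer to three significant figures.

V_out ≈ 5.38 V

The load sits in parallel with R2: R2‖R_L = (27.0 × 167) / (27.0 + 167) = 23.24 kΩ.
V_out = 18.1 × 23.24 / (54.9 + 23.24) = 18.1 × 23.24/78.14 = 5.38 V.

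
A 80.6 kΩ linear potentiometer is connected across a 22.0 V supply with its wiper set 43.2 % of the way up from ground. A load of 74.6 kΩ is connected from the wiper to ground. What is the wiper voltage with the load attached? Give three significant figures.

The wiper splits the pot into (1−α)R = 45.78 kΩ above and αR = 34.82 kΩ below.
Lower section ‖ load = 23.74 kΩ.
V_wiper = 22.0 × 23.74/(45.78 + 23.74) = 7.51 V.

V ≈ 7.51 V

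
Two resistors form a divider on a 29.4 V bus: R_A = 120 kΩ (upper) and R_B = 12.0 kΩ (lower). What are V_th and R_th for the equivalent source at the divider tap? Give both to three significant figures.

V_th = 2.67 V, R_th = 10.9 kΩ

V_th is the open-circuit tap voltage: 29.4 × 12.0/(120 + 12.0) = 2.67 V.
With the supply zeroed, R_A and R_B appear in parallel from the tap: R_th = R_A‖R_B = (120 × 12.0)/132.0 = 10.9 kΩ.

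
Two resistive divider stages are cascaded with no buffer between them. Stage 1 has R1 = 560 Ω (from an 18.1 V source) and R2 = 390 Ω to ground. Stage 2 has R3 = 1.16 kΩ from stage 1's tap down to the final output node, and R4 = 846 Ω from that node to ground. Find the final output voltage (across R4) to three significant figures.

V_out ≈ 2.81 V

Stage 2 presents R3+R4 = 2006 Ω as a load on stage 1's tap.
Stage 1's lower leg becomes R2‖(R3+R4) = 326.5 Ω, so V_mid = 18.1 × 326.5/886.5 = 6.667 V.
Stage 2 is itself unloaded: V_out = V_mid × R4/(R3+R4) = 6.667 × 846/2006 = 2.81 V.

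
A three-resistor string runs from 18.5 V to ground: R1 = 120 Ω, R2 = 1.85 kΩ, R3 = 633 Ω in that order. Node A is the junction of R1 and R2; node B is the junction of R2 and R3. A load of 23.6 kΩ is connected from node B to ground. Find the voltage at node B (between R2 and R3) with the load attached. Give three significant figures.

V ≈ 4.41 V

At node B, R3 is in parallel with the load: R3‖R_L = 616.5 Ω.
Below node A the resistance is R2 + (R3‖R_L) = 2466 Ω, so V_A = 18.5 × 2466/2586 = 17.64 V.
Then V_B = V_A × (R3‖R_L)/(R2 + R3‖R_L) = 17.64 × 616.5/2466 = 4.41 V.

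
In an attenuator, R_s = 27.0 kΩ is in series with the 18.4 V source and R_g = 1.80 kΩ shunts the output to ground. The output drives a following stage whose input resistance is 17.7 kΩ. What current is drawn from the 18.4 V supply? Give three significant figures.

I ≈ 0.643 mA

R_g‖R_L = 1.634 kΩ, so the source sees R_s + R_g‖R_L = 28.63 kΩ.
I = 18.4 V / 28.63 kΩ = 0.643 mA.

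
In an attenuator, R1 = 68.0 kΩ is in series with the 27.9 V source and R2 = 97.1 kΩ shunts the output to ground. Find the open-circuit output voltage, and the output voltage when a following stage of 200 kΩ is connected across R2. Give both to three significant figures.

Unloaded: 16.4 V; loaded: 13.7 V

Open-circuit: V = 27.9 × 97.1/(68.0 + 97.1) = 16.4 V.
With the load, R2 becomes R2‖R_L = 65.37 kΩ, so V = 27.9 × 65.37/133.4 = 13.7 V.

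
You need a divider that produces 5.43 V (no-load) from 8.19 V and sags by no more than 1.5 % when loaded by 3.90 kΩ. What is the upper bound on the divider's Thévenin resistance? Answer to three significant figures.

Loading drop = R_th/(R_th + R_L) ≤ 0.0150, so R_th ≤ R_L · ε/(1−ε) = 3.90 kΩ × 0.0150/0.9850 = 59.4 Ω.

R_th ≤ 59.4 Ω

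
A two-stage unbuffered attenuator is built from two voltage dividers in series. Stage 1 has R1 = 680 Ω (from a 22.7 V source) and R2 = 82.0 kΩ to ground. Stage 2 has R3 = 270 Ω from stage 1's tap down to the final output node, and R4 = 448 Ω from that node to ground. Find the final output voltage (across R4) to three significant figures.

V_out ≈ 7.24 V

Stage 2 presents R3+R4 = 718.0 Ω as a load on stage 1's tap.
Stage 1's lower leg becomes R2‖(R3+R4) = 711.8 Ω, so V_mid = 22.7 × 711.8/1392 = 11.61 V.
Stage 2 is itself unloaded: V_out = V_mid × R4/(R3+R4) = 11.61 × 448/718.0 = 7.24 V.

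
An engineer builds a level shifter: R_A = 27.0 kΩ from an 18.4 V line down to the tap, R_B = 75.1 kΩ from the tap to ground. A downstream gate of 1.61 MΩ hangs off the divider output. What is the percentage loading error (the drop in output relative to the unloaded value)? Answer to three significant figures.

The divider's output (Thévenin) resistance is R_A‖R_B = 19.86 kΩ.
Fractional drop under load = R_th/(R_th + R_L) = 19.86 / (19.86 + 1610) = 0.01219.
So the output falls by 1.22 %.

1.22 %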